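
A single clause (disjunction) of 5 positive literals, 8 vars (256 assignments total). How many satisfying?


Step 1: Total=2^8=256
Step 2: Unsat when all 5 false: 2^3=8
Step 3: Sat=256-8=248

248


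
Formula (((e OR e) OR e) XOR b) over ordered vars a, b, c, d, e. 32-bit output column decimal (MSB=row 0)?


Formula: (((e OR e) OR e) XOR b) over a, b, c, d, e (32 rows)
Evaluate each row (bits = a,b,c,d,e, MSB first):
  row 0 [00000]: (((0 OR 0) OR 0) XOR 0) -> 0
  row 1 [00001]: (((1 OR 1) OR 1) XOR 0) -> 1
  row 2 [00010]: (((0 OR 0) OR 0) XOR 0) -> 0
  row 3 [00011]: (((1 OR 1) OR 1) XOR 0) -> 1
  row 4 [00100]: (((0 OR 0) OR 0) XOR 0) -> 0
  row 5 [00101]: (((1 OR 1) OR 1) XOR 0) -> 1
  row 6 [00110]: (((0 OR 0) OR 0) XOR 0) -> 0
  row 7 [00111]: (((1 OR 1) OR 1) XOR 0) -> 1
  row 8 [01000]: (((0 OR 0) OR 0) XOR 1) -> 1
  row 9 [01001]: (((1 OR 1) OR 1) XOR 1) -> 0
  row 10 [01010]: (((0 OR 0) OR 0) XOR 1) -> 1
  row 11 [01011]: (((1 OR 1) OR 1) XOR 1) -> 0
  row 12 [01100]: (((0 OR 0) OR 0) XOR 1) -> 1
  row 13 [01101]: (((1 OR 1) OR 1) XOR 1) -> 0
  row 14 [01110]: (((0 OR 0) OR 0) XOR 1) -> 1
  row 15 [01111]: (((1 OR 1) OR 1) XOR 1) -> 0
  row 16 [10000]: (((0 OR 0) OR 0) XOR 0) -> 0
  row 17 [10001]: (((1 OR 1) OR 1) XOR 0) -> 1
  row 18 [10010]: (((0 OR 0) OR 0) XOR 0) -> 0
  row 19 [10011]: (((1 OR 1) OR 1) XOR 0) -> 1
  row 20 [10100]: (((0 OR 0) OR 0) XOR 0) -> 0
  row 21 [10101]: (((1 OR 1) OR 1) XOR 0) -> 1
  row 22 [10110]: (((0 OR 0) OR 0) XOR 0) -> 0
  row 23 [10111]: (((1 OR 1) OR 1) XOR 0) -> 1
  row 24 [11000]: (((0 OR 0) OR 0) XOR 1) -> 1
  row 25 [11001]: (((1 OR 1) OR 1) XOR 1) -> 0
  row 26 [11010]: (((0 OR 0) OR 0) XOR 1) -> 1
  row 27 [11011]: (((1 OR 1) OR 1) XOR 1) -> 0
  row 28 [11100]: (((0 OR 0) OR 0) XOR 1) -> 1
  row 29 [11101]: (((1 OR 1) OR 1) XOR 1) -> 0
  row 30 [11110]: (((0 OR 0) OR 0) XOR 1) -> 1
  row 31 [11111]: (((1 OR 1) OR 1) XOR 1) -> 0
Full result column, 4 rows per line (a,b,c fixed per line; d,e runs 00..11 left to right):
  rows 0-3 [a,b,c=000]: 0101  = hex 5
  rows 4-7 [a,b,c=001]: 0101  = hex 5
  rows 8-11 [a,b,c=010]: 1010  = hex A
  rows 12-15 [a,b,c=011]: 1010  = hex A
  rows 16-19 [a,b,c=100]: 0101  = hex 5
  rows 20-23 [a,b,c=101]: 0101  = hex 5
  rows 24-27 [a,b,c=110]: 1010  = hex A
  rows 28-31 [a,b,c=111]: 1010  = hex A
Output column (row 0 .. row 31) = 01010101101010100101010110101010
Output column grouped in 4s = 0101 0101 1010 1010 0101 0101 1010 1010 = 0x55AA55AA
Convert to decimal digit by digit (value = value*16 + digit):
  5 -> 5
  5*16 + 5 = 85
  85*16 + 10 (A) = 1370
  1370*16 + 10 (A) = 21930
  21930*16 + 5 = 350885
  350885*16 + 5 = 5614165
  5614165*16 + 10 (A) = 89826650
  89826650*16 + 10 (A) = 1437226410
Decimal = 1437226410

1437226410


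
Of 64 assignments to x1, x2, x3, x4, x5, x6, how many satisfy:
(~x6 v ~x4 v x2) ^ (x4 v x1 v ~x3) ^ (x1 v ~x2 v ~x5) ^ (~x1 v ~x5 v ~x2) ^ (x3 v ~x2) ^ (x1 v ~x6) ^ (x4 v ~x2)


CNF with 7 clauses over 6 vars (64 assignments).
An assignment satisfies CNF iff every clause has >=1 true literal.
Check each row (bits = x1,x2,x3,x4,x5,x6; clause T/F shown):
  row 0 [000000]: clauses=TTTTTTT -> 1
  row 1 [000001]: clauses=TTTTTFT -> 0
  row 2 [000010]: clauses=TTTTTTT -> 1
  row 3 [000011]: clauses=TTTTTFT -> 0
  row 4 [000100]: clauses=TTTTTTT -> 1
  (every remaining row is evaluated the same way; all 64 results are listed next)
Full result column, 8 rows per line (x1,x2,x3 fixed per line; x4,x5,x6 runs 000..111 left to right):
  rows 0-7 [x1,x2,x3=000]: 10101010  (ones: 4)
  rows 8-15 [x1,x2,x3=001]: 00001010  (ones: 2)
  rows 16-23 [x1,x2,x3=010]: 00000000  (ones: 0)
  rows 24-31 [x1,x2,x3=011]: 00001000  (ones: 1)
  rows 32-39 [x1,x2,x3=100]: 11111010  (ones: 6)
  rows 40-47 [x1,x2,x3=101]: 11111010  (ones: 6)
  rows 48-55 [x1,x2,x3=110]: 00000000  (ones: 0)
  rows 56-63 [x1,x2,x3=111]: 00001100  (ones: 2)
Satisfying assignments = 4+2+0+1+6+6+0+2 = 21

21


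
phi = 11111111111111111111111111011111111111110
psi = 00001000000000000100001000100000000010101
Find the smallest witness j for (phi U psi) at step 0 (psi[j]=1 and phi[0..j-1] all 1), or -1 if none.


(phi U psi) at 0: need smallest j with psi[j]=1 and phi[i]=1 for all i in [0,j).
Scan from step 0:
  step 0: phi=1, psi=0 -> continue
  step 1: phi=1, psi=0 -> continue
  step 2: phi=1, psi=0 -> continue
  step 3: phi=1, psi=0 -> continue
  step 4: psi=1 and phi held for [0,4) -> witness found
Witness step = 4

4


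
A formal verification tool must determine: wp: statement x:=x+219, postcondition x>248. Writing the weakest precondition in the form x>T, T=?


Formula: wp(x:=E, P) = P[E/x] (substitute E for x in postcondition)
Step 1: Postcondition: x>248
Step 2: Substitute x+219 for x: x+219>248
Step 3: Solve for x: x > 248-219 = 29

29


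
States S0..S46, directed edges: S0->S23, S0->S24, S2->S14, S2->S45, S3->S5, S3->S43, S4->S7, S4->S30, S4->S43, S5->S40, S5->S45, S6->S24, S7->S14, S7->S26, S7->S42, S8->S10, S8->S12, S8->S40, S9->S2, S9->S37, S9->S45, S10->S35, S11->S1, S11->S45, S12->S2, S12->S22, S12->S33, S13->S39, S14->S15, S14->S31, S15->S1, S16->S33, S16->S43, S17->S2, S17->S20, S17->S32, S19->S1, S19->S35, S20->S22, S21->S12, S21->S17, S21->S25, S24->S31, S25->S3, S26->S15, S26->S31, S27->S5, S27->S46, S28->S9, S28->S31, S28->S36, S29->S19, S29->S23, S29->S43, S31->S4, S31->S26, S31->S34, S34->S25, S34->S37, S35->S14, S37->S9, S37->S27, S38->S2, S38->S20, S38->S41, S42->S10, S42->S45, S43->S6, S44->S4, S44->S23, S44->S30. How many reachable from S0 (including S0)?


BFS from S0:
  layer 0: {S0}
  layer 1: {S23, S24}
  layer 2: {S31}
  layer 3: {S4, S26, S34}
  layer 4: {S7, S15, S25, S30, S37, S43}
  layer 5: {S1, S3, S6, S9, S14, S27, S42}
  layer 6: {S2, S5, S10, S45, S46}
  layer 7: {S35, S40}
Reachable set: {S0, S1, S2, S3, S4, S5, S6, S7, S9, S10, S14, S15, S23, S24, S25, S26, S27, S30, S31, S34, S35, S37, S40, S42, S43, S45, S46}
Count = 27

27


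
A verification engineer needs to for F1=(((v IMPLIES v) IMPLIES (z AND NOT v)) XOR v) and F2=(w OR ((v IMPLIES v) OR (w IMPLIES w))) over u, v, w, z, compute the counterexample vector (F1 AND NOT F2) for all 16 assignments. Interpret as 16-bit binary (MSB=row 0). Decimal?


F1 = (((v IMPLIES v) IMPLIES (z AND NOT v)) XOR v)
F2 = (w OR ((v IMPLIES v) OR (w IMPLIES w)))
Counterexample to F1=>F2 is where F1=1 and F2=0.
Evaluate each row (bits = u,v,w,z, MSB first):
  row 0 [0000]: F1=0 F2=1 -> F1&~F2 -> 0
  row 1 [0001]: F1=1 F2=1 -> F1&~F2 -> 0
  row 2 [0010]: F1=0 F2=1 -> F1&~F2 -> 0
  row 3 [0011]: F1=1 F2=1 -> F1&~F2 -> 0
  row 4 [0100]: F1=1 F2=1 -> F1&~F2 -> 0
  row 5 [0101]: F1=1 F2=1 -> F1&~F2 -> 0
  row 6 [0110]: F1=1 F2=1 -> F1&~F2 -> 0
  row 7 [0111]: F1=1 F2=1 -> F1&~F2 -> 0
  row 8 [1000]: F1=0 F2=1 -> F1&~F2 -> 0
  row 9 [1001]: F1=1 F2=1 -> F1&~F2 -> 0
  row 10 [1010]: F1=0 F2=1 -> F1&~F2 -> 0
  row 11 [1011]: F1=1 F2=1 -> F1&~F2 -> 0
  row 12 [1100]: F1=1 F2=1 -> F1&~F2 -> 0
  row 13 [1101]: F1=1 F2=1 -> F1&~F2 -> 0
  row 14 [1110]: F1=1 F2=1 -> F1&~F2 -> 0
  row 15 [1111]: F1=1 F2=1 -> F1&~F2 -> 0
Full result column, 4 rows per line (u,v fixed per line; w,z runs 00..11 left to right):
  rows 0-3 [u,v=00]: 0000  = hex 0
  rows 4-7 [u,v=01]: 0000  = hex 0
  rows 8-11 [u,v=10]: 0000  = hex 0
  rows 12-15 [u,v=11]: 0000  = hex 0
Counterexample vector (row 0 .. row 15) = 0000000000000000
Output column grouped in 4s = 0000 0000 0000 0000 = 0x0000
Convert to decimal digit by digit (value = value*16 + digit):
  0 -> 0
  0*16 + 0 = 0
  0*16 + 0 = 0
  0*16 + 0 = 0
Decimal = 0

0


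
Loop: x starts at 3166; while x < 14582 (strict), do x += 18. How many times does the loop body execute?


Step 1: x goes from 3166 toward 14582 by 18; the body runs while x<14582, so iterations = ceil((bound-start)/step)
Step 2: Distance=11416
Step 3: ceil(11416/18)=635

635


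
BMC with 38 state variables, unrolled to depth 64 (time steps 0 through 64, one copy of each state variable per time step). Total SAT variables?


BMC unrolls to depth k, creating one copy of each state var for steps 0..k.
Step count = 64 + 1 = 65 (steps 0 through 64)
Vars per step = 38
Total = 38 * 65 = 2470

2470


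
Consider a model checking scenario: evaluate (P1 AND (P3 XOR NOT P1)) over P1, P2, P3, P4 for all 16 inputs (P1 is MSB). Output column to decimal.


Formula: (P1 AND (P3 XOR NOT P1)) over P1, P2, P3, P4 (16 rows)
Evaluate each row (bits = P1,P2,P3,P4, MSB first):
  row 0 [0000]: (0 AND (0 XOR NOT 0)) -> 0
  row 1 [0001]: (0 AND (0 XOR NOT 0)) -> 0
  row 2 [0010]: (0 AND (1 XOR NOT 0)) -> 0
  row 3 [0011]: (0 AND (1 XOR NOT 0)) -> 0
  row 4 [0100]: (0 AND (0 XOR NOT 0)) -> 0
  row 5 [0101]: (0 AND (0 XOR NOT 0)) -> 0
  row 6 [0110]: (0 AND (1 XOR NOT 0)) -> 0
  row 7 [0111]: (0 AND (1 XOR NOT 0)) -> 0
  row 8 [1000]: (1 AND (0 XOR NOT 1)) -> 0
  row 9 [1001]: (1 AND (0 XOR NOT 1)) -> 0
  row 10 [1010]: (1 AND (1 XOR NOT 1)) -> 1
  row 11 [1011]: (1 AND (1 XOR NOT 1)) -> 1
  row 12 [1100]: (1 AND (0 XOR NOT 1)) -> 0
  row 13 [1101]: (1 AND (0 XOR NOT 1)) -> 0
  row 14 [1110]: (1 AND (1 XOR NOT 1)) -> 1
  row 15 [1111]: (1 AND (1 XOR NOT 1)) -> 1
Full result column, 4 rows per line (P1,P2 fixed per line; P3,P4 runs 00..11 left to right):
  rows 0-3 [P1,P2=00]: 0000  = hex 0
  rows 4-7 [P1,P2=01]: 0000  = hex 0
  rows 8-11 [P1,P2=10]: 0011  = hex 3
  rows 12-15 [P1,P2=11]: 0011  = hex 3
Output column (row 0 .. row 15) = 0000000000110011
Output column grouped in 4s = 0000 0000 0011 0011 = 0x0033
Convert to decimal digit by digit (value = value*16 + digit):
  0 -> 0
  0*16 + 0 = 0
  0*16 + 3 = 3
  3*16 + 3 = 51
Decimal = 51

51


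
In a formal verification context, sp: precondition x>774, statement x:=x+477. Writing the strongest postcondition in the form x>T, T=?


Formula: sp(P, x:=E) = exists old_x. (x = E[old_x/x]) AND P[old_x/x] (old_x is the value of x before the assignment; eliminate old_x by solving x = E[old_x/x] for old_x)
Step 1: Precondition P: x>774, i.e. old_x > 774
Step 2: Assignment gives x = old_x + 477, so old_x = x - 477
Step 3: Substitute into P: x - 477 > 774
Step 4: Simplify: x > 774+477 = 1251

1251


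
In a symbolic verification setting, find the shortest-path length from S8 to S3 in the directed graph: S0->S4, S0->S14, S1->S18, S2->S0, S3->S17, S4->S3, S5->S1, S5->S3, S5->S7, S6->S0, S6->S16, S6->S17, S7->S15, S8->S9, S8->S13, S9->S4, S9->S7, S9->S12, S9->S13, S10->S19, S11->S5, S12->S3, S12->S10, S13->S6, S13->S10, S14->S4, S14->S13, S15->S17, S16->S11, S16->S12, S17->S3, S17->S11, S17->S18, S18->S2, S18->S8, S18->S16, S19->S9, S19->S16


BFS layer-by-layer from S8:
  dist 0: {S8}
  dist 1: {S9, S13}
  dist 2: {S4, S6, S7, S10, S12}
  dist 3: {S0, S3, S15, S16, S17, S19}
  -> S3 reached at distance 3
Shortest path length = 3

3


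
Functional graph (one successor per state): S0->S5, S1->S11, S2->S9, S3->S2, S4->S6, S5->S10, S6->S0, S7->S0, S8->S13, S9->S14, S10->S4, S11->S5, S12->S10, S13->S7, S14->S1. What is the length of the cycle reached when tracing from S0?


Trace from S0 until a state repeats:
  S0 -> S5 -> S10 -> S4 -> S6 -> S0
S0 first seen at step 0, revisited at step 5.
Cycle length = 5 - 0 = 5

5


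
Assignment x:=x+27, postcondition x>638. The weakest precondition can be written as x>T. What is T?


Formula: wp(x:=E, P) = P[E/x] (substitute E for x in postcondition)
Step 1: Postcondition: x>638
Step 2: Substitute x+27 for x: x+27>638
Step 3: Solve for x: x > 638-27 = 611

611


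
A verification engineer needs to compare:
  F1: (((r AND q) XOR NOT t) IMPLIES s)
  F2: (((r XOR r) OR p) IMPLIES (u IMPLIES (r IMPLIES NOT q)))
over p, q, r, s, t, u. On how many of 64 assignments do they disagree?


F1 = (((r AND q) XOR NOT t) IMPLIES s)
F2 = (((r XOR r) OR p) IMPLIES (u IMPLIES (r IMPLIES NOT q)))
Evaluate both on each of 64 rows (bits = p,q,r,s,t,u):
  row 0 [000000]: F1=0 F2=1 (differ) -> 1
  row 1 [000001]: F1=0 F2=1 (differ) -> 1
  row 2 [000010]: F1=1 F2=1 -> 0
  row 3 [000011]: F1=1 F2=1 -> 0
  row 4 [000100]: F1=1 F2=1 -> 0
  (every remaining row is evaluated the same way; all 64 results are listed next)
Full result column, 8 rows per line (p,q,r fixed per line; s,t,u runs 000..111 left to right):
  rows 0-7 [p,q,r=000]: 11000000  (ones: 2)
  rows 8-15 [p,q,r=001]: 11000000  (ones: 2)
  rows 16-23 [p,q,r=010]: 11000000  (ones: 2)
  rows 24-31 [p,q,r=011]: 00110000  (ones: 2)
  rows 32-39 [p,q,r=100]: 11000000  (ones: 2)
  rows 40-47 [p,q,r=101]: 11000000  (ones: 2)
  rows 48-55 [p,q,r=110]: 11000000  (ones: 2)
  rows 56-63 [p,q,r=111]: 01100101  (ones: 4)
Disagreements = 2+2+2+2+2+2+2+4 = 18

18


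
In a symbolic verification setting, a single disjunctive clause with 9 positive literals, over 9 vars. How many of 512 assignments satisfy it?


Step 1: Total=2^9=512
Step 2: Unsat when all 9 false: 2^0=1
Step 3: Sat=512-1=511

511


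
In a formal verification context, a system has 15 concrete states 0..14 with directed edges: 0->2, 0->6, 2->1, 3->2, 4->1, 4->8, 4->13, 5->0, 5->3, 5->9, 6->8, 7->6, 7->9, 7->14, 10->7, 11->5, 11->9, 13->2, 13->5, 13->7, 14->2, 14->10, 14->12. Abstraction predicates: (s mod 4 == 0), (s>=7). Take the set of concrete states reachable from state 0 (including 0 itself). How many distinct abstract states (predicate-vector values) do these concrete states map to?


BFS from 0:
Concrete reachable: {0, 1, 2, 6, 8}
Abstract via predicates (s mod 4 == 0), (s>=7):
  (0,0) <- {1, 2, 6}
  (1,0) <- {0}
  (1,1) <- {8}
Distinct abstract states = 3

3


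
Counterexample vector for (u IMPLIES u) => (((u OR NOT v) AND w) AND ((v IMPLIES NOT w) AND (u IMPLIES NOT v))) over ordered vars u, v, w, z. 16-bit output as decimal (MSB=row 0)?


F1 = (u IMPLIES u)
F2 = (((u OR NOT v) AND w) AND ((v IMPLIES NOT w) AND (u IMPLIES NOT v)))
Counterexample to F1=>F2 is where F1=1 and F2=0.
Evaluate each row (bits = u,v,w,z, MSB first):
  row 0 [0000]: F1=1 F2=0 -> F1&~F2 -> 1
  row 1 [0001]: F1=1 F2=0 -> F1&~F2 -> 1
  row 2 [0010]: F1=1 F2=1 -> F1&~F2 -> 0
  row 3 [0011]: F1=1 F2=1 -> F1&~F2 -> 0
  row 4 [0100]: F1=1 F2=0 -> F1&~F2 -> 1
  row 5 [0101]: F1=1 F2=0 -> F1&~F2 -> 1
  row 6 [0110]: F1=1 F2=0 -> F1&~F2 -> 1
  row 7 [0111]: F1=1 F2=0 -> F1&~F2 -> 1
  row 8 [1000]: F1=1 F2=0 -> F1&~F2 -> 1
  row 9 [1001]: F1=1 F2=0 -> F1&~F2 -> 1
  row 10 [1010]: F1=1 F2=1 -> F1&~F2 -> 0
  row 11 [1011]: F1=1 F2=1 -> F1&~F2 -> 0
  row 12 [1100]: F1=1 F2=0 -> F1&~F2 -> 1
  row 13 [1101]: F1=1 F2=0 -> F1&~F2 -> 1
  row 14 [1110]: F1=1 F2=0 -> F1&~F2 -> 1
  row 15 [1111]: F1=1 F2=0 -> F1&~F2 -> 1
Full result column, 4 rows per line (u,v fixed per line; w,z runs 00..11 left to right):
  rows 0-3 [u,v=00]: 1100  = hex C
  rows 4-7 [u,v=01]: 1111  = hex F
  rows 8-11 [u,v=10]: 1100  = hex C
  rows 12-15 [u,v=11]: 1111  = hex F
Counterexample vector (row 0 .. row 15) = 1100111111001111
Output column grouped in 4s = 1100 1111 1100 1111 = 0xCFCF
Convert to decimal digit by digit (value = value*16 + digit):
  C -> 12
  12*16 + 15 (F) = 207
  207*16 + 12 (C) = 3324
  3324*16 + 15 (F) = 53199
Decimal = 53199

53199


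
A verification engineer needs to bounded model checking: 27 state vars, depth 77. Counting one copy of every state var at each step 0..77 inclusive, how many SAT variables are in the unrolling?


BMC unrolls to depth k, creating one copy of each state var for steps 0..k.
Step count = 77 + 1 = 78 (steps 0 through 77)
Vars per step = 27
Total = 27 * 78 = 2106

2106


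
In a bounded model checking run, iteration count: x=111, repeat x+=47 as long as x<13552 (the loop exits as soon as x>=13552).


Step 1: x goes from 111 toward 13552 by 47; the body runs while x<13552, so iterations = ceil((bound-start)/step)
Step 2: Distance=13441
Step 3: ceil(13441/47)=286

286


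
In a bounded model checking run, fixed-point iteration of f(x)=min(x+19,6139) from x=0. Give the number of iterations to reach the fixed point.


Step 1: x=0, cap=6139, increment=19
Step 2: x grows by 19 each step until capped at 6139; fixed point is x=6139
Step 3: iterations = ceil(6139/19) = 324

324


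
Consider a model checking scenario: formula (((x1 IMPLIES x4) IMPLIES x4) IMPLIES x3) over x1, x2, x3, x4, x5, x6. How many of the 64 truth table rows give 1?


Formula: (((x1 IMPLIES x4) IMPLIES x4) IMPLIES x3) over 6 vars (64 rows)
Evaluate each row (x1, x2, x3, x4, x5, x6 as bits, MSB first):
  row 0 [000000]: (((0 IMPLIES 0) IMPLIES 0) IMPLIES 0) -> 1
  row 1 [000001]: (((0 IMPLIES 0) IMPLIES 0) IMPLIES 0) -> 1
  row 2 [000010]: (((0 IMPLIES 0) IMPLIES 0) IMPLIES 0) -> 1
  row 3 [000011]: (((0 IMPLIES 0) IMPLIES 0) IMPLIES 0) -> 1
  row 4 [000100]: (((0 IMPLIES 1) IMPLIES 1) IMPLIES 0) -> 0
  (every remaining row is evaluated the same way; all 64 results are listed next)
Full result column, 8 rows per line (x1,x2,x3 fixed per line; x4,x5,x6 runs 000..111 left to right):
  rows 0-7 [x1,x2,x3=000]: 11110000  (ones: 4)
  rows 8-15 [x1,x2,x3=001]: 11111111  (ones: 8)
  rows 16-23 [x1,x2,x3=010]: 11110000  (ones: 4)
  rows 24-31 [x1,x2,x3=011]: 11111111  (ones: 8)
  rows 32-39 [x1,x2,x3=100]: 00000000  (ones: 0)
  rows 40-47 [x1,x2,x3=101]: 11111111  (ones: 8)
  rows 48-55 [x1,x2,x3=110]: 00000000  (ones: 0)
  rows 56-63 [x1,x2,x3=111]: 11111111  (ones: 8)
Count of 1-rows = 4+8+4+8+0+8+0+8 = 40

40


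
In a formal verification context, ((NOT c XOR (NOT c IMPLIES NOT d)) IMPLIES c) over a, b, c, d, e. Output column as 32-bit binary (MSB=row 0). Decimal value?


Formula: ((NOT c XOR (NOT c IMPLIES NOT d)) IMPLIES c) over a, b, c, d, e (32 rows)
Evaluate each row (bits = a,b,c,d,e, MSB first):
  row 0 [00000]: ((NOT 0 XOR (NOT 0 IMPLIES NOT 0)) IMPLIES 0) -> 1
  row 1 [00001]: ((NOT 0 XOR (NOT 0 IMPLIES NOT 0)) IMPLIES 0) -> 1
  row 2 [00010]: ((NOT 0 XOR (NOT 0 IMPLIES NOT 1)) IMPLIES 0) -> 0
  row 3 [00011]: ((NOT 0 XOR (NOT 0 IMPLIES NOT 1)) IMPLIES 0) -> 0
  row 4 [00100]: ((NOT 1 XOR (NOT 1 IMPLIES NOT 0)) IMPLIES 1) -> 1
  row 5 [00101]: ((NOT 1 XOR (NOT 1 IMPLIES NOT 0)) IMPLIES 1) -> 1
  row 6 [00110]: ((NOT 1 XOR (NOT 1 IMPLIES NOT 1)) IMPLIES 1) -> 1
  row 7 [00111]: ((NOT 1 XOR (NOT 1 IMPLIES NOT 1)) IMPLIES 1) -> 1
  row 8 [01000]: ((NOT 0 XOR (NOT 0 IMPLIES NOT 0)) IMPLIES 0) -> 1
  row 9 [01001]: ((NOT 0 XOR (NOT 0 IMPLIES NOT 0)) IMPLIES 0) -> 1
  row 10 [01010]: ((NOT 0 XOR (NOT 0 IMPLIES NOT 1)) IMPLIES 0) -> 0
  row 11 [01011]: ((NOT 0 XOR (NOT 0 IMPLIES NOT 1)) IMPLIES 0) -> 0
  row 12 [01100]: ((NOT 1 XOR (NOT 1 IMPLIES NOT 0)) IMPLIES 1) -> 1
  row 13 [01101]: ((NOT 1 XOR (NOT 1 IMPLIES NOT 0)) IMPLIES 1) -> 1
  row 14 [01110]: ((NOT 1 XOR (NOT 1 IMPLIES NOT 1)) IMPLIES 1) -> 1
  row 15 [01111]: ((NOT 1 XOR (NOT 1 IMPLIES NOT 1)) IMPLIES 1) -> 1
  row 16 [10000]: ((NOT 0 XOR (NOT 0 IMPLIES NOT 0)) IMPLIES 0) -> 1
  row 17 [10001]: ((NOT 0 XOR (NOT 0 IMPLIES NOT 0)) IMPLIES 0) -> 1
  row 18 [10010]: ((NOT 0 XOR (NOT 0 IMPLIES NOT 1)) IMPLIES 0) -> 0
  row 19 [10011]: ((NOT 0 XOR (NOT 0 IMPLIES NOT 1)) IMPLIES 0) -> 0
  row 20 [10100]: ((NOT 1 XOR (NOT 1 IMPLIES NOT 0)) IMPLIES 1) -> 1
  row 21 [10101]: ((NOT 1 XOR (NOT 1 IMPLIES NOT 0)) IMPLIES 1) -> 1
  row 22 [10110]: ((NOT 1 XOR (NOT 1 IMPLIES NOT 1)) IMPLIES 1) -> 1
  row 23 [10111]: ((NOT 1 XOR (NOT 1 IMPLIES NOT 1)) IMPLIES 1) -> 1
  row 24 [11000]: ((NOT 0 XOR (NOT 0 IMPLIES NOT 0)) IMPLIES 0) -> 1
  row 25 [11001]: ((NOT 0 XOR (NOT 0 IMPLIES NOT 0)) IMPLIES 0) -> 1
  row 26 [11010]: ((NOT 0 XOR (NOT 0 IMPLIES NOT 1)) IMPLIES 0) -> 0
  row 27 [11011]: ((NOT 0 XOR (NOT 0 IMPLIES NOT 1)) IMPLIES 0) -> 0
  row 28 [11100]: ((NOT 1 XOR (NOT 1 IMPLIES NOT 0)) IMPLIES 1) -> 1
  row 29 [11101]: ((NOT 1 XOR (NOT 1 IMPLIES NOT 0)) IMPLIES 1) -> 1
  row 30 [11110]: ((NOT 1 XOR (NOT 1 IMPLIES NOT 1)) IMPLIES 1) -> 1
  row 31 [11111]: ((NOT 1 XOR (NOT 1 IMPLIES NOT 1)) IMPLIES 1) -> 1
Full result column, 4 rows per line (a,b,c fixed per line; d,e runs 00..11 left to right):
  rows 0-3 [a,b,c=000]: 1100  = hex C
  rows 4-7 [a,b,c=001]: 1111  = hex F
  rows 8-11 [a,b,c=010]: 1100  = hex C
  rows 12-15 [a,b,c=011]: 1111  = hex F
  rows 16-19 [a,b,c=100]: 1100  = hex C
  rows 20-23 [a,b,c=101]: 1111  = hex F
  rows 24-27 [a,b,c=110]: 1100  = hex C
  rows 28-31 [a,b,c=111]: 1111  = hex F
Output column (row 0 .. row 31) = 11001111110011111100111111001111
Output column grouped in 4s = 1100 1111 1100 1111 1100 1111 1100 1111 = 0xCFCFCFCF
Convert to decimal digit by digit (value = value*16 + digit):
  C -> 12
  12*16 + 15 (F) = 207
  207*16 + 12 (C) = 3324
  3324*16 + 15 (F) = 53199
  53199*16 + 12 (C) = 851196
  851196*16 + 15 (F) = 13619151
  13619151*16 + 12 (C) = 217906428
  217906428*16 + 15 (F) = 3486502863
Decimal = 3486502863

3486502863


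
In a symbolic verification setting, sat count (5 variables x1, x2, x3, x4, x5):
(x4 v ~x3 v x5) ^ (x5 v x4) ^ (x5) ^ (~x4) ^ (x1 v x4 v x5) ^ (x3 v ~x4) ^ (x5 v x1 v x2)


CNF with 7 clauses over 5 vars (32 assignments).
An assignment satisfies CNF iff every clause has >=1 true literal.
Check each row (bits = x1,x2,x3,x4,x5; clause T/F shown):
  row 0 [00000]: clauses=TFFTFTF -> 0
  row 1 [00001]: clauses=TTTTTTT -> 1
  row 2 [00010]: clauses=TTFFTFF -> 0
  row 3 [00011]: clauses=TTTFTFT -> 0
  row 4 [00100]: clauses=FFFTFTF -> 0
  row 5 [00101]: clauses=TTTTTTT -> 1
  row 6 [00110]: clauses=TTFFTTF -> 0
  row 7 [00111]: clauses=TTTFTTT -> 0
  row 8 [01000]: clauses=TFFTFTT -> 0
  row 9 [01001]: clauses=TTTTTTT -> 1
  row 10 [01010]: clauses=TTFFTFT -> 0
  row 11 [01011]: clauses=TTTFTFT -> 0
  row 12 [01100]: clauses=FFFTFTT -> 0
  row 13 [01101]: clauses=TTTTTTT -> 1
  row 14 [01110]: clauses=TTFFTTT -> 0
  row 15 [01111]: clauses=TTTFTTT -> 0
  row 16 [10000]: clauses=TFFTTTT -> 0
  row 17 [10001]: clauses=TTTTTTT -> 1
  row 18 [10010]: clauses=TTFFTFT -> 0
  row 19 [10011]: clauses=TTTFTFT -> 0
  row 20 [10100]: clauses=FFFTTTT -> 0
  row 21 [10101]: clauses=TTTTTTT -> 1
  row 22 [10110]: clauses=TTFFTTT -> 0
  row 23 [10111]: clauses=TTTFTTT -> 0
  row 24 [11000]: clauses=TFFTTTT -> 0
  row 25 [11001]: clauses=TTTTTTT -> 1
  row 26 [11010]: clauses=TTFFTFT -> 0
  row 27 [11011]: clauses=TTTFTFT -> 0
  row 28 [11100]: clauses=FFFTTTT -> 0
  row 29 [11101]: clauses=TTTTTTT -> 1
  row 30 [11110]: clauses=TTFFTTT -> 0
  row 31 [11111]: clauses=TTTFTTT -> 0
Full result column, 8 rows per line (x1,x2 fixed per line; x3,x4,x5 runs 000..111 left to right):
  rows 0-7 [x1,x2=00]: 01000100  (ones: 2)
  rows 8-15 [x1,x2=01]: 01000100  (ones: 2)
  rows 16-23 [x1,x2=10]: 01000100  (ones: 2)
  rows 24-31 [x1,x2=11]: 01000100  (ones: 2)
Satisfying assignments = 2+2+2+2 = 8

8


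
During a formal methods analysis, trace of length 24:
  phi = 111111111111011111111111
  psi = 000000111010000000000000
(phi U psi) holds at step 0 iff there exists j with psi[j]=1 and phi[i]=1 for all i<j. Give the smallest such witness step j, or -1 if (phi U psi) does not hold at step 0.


(phi U psi) at 0: need smallest j with psi[j]=1 and phi[i]=1 for all i in [0,j).
Scan from step 0:
  step 0: phi=1, psi=0 -> continue
  step 1: phi=1, psi=0 -> continue
  step 2: phi=1, psi=0 -> continue
  step 3: phi=1, psi=0 -> continue
  step 6: psi=1 and phi held for [0,6) -> witness found
Witness step = 6

6


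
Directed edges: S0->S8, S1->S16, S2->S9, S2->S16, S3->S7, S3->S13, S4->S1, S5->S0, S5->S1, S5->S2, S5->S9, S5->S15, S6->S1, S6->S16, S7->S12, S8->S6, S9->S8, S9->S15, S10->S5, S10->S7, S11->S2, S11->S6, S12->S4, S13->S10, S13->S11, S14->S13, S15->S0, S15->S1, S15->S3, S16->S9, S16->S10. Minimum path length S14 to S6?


BFS layer-by-layer from S14:
  dist 0: {S14}
  dist 1: {S13}
  dist 2: {S10, S11}
  dist 3: {S2, S5, S6, S7}
  -> S6 reached at distance 3
Shortest path length = 3

3


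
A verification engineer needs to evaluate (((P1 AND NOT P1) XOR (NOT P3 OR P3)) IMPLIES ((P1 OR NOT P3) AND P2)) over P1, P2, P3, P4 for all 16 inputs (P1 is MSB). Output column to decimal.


Formula: (((P1 AND NOT P1) XOR (NOT P3 OR P3)) IMPLIES ((P1 OR NOT P3) AND P2)) over P1, P2, P3, P4 (16 rows)
Evaluate each row (bits = P1,P2,P3,P4, MSB first):
  row 0 [0000]: (((0 AND NOT 0) XOR (NOT 0 OR 0)) IMPLIES ((0 OR NOT 0) AND 0)) -> 0
  row 1 [0001]: (((0 AND NOT 0) XOR (NOT 0 OR 0)) IMPLIES ((0 OR NOT 0) AND 0)) -> 0
  row 2 [0010]: (((0 AND NOT 0) XOR (NOT 1 OR 1)) IMPLIES ((0 OR NOT 1) AND 0)) -> 0
  row 3 [0011]: (((0 AND NOT 0) XOR (NOT 1 OR 1)) IMPLIES ((0 OR NOT 1) AND 0)) -> 0
  row 4 [0100]: (((0 AND NOT 0) XOR (NOT 0 OR 0)) IMPLIES ((0 OR NOT 0) AND 1)) -> 1
  row 5 [0101]: (((0 AND NOT 0) XOR (NOT 0 OR 0)) IMPLIES ((0 OR NOT 0) AND 1)) -> 1
  row 6 [0110]: (((0 AND NOT 0) XOR (NOT 1 OR 1)) IMPLIES ((0 OR NOT 1) AND 1)) -> 0
  row 7 [0111]: (((0 AND NOT 0) XOR (NOT 1 OR 1)) IMPLIES ((0 OR NOT 1) AND 1)) -> 0
  row 8 [1000]: (((1 AND NOT 1) XOR (NOT 0 OR 0)) IMPLIES ((1 OR NOT 0) AND 0)) -> 0
  row 9 [1001]: (((1 AND NOT 1) XOR (NOT 0 OR 0)) IMPLIES ((1 OR NOT 0) AND 0)) -> 0
  row 10 [1010]: (((1 AND NOT 1) XOR (NOT 1 OR 1)) IMPLIES ((1 OR NOT 1) AND 0)) -> 0
  row 11 [1011]: (((1 AND NOT 1) XOR (NOT 1 OR 1)) IMPLIES ((1 OR NOT 1) AND 0)) -> 0
  row 12 [1100]: (((1 AND NOT 1) XOR (NOT 0 OR 0)) IMPLIES ((1 OR NOT 0) AND 1)) -> 1
  row 13 [1101]: (((1 AND NOT 1) XOR (NOT 0 OR 0)) IMPLIES ((1 OR NOT 0) AND 1)) -> 1
  row 14 [1110]: (((1 AND NOT 1) XOR (NOT 1 OR 1)) IMPLIES ((1 OR NOT 1) AND 1)) -> 1
  row 15 [1111]: (((1 AND NOT 1) XOR (NOT 1 OR 1)) IMPLIES ((1 OR NOT 1) AND 1)) -> 1
Full result column, 4 rows per line (P1,P2 fixed per line; P3,P4 runs 00..11 left to right):
  rows 0-3 [P1,P2=00]: 0000  = hex 0
  rows 4-7 [P1,P2=01]: 1100  = hex C
  rows 8-11 [P1,P2=10]: 0000  = hex 0
  rows 12-15 [P1,P2=11]: 1111  = hex F
Output column (row 0 .. row 15) = 0000110000001111
Output column grouped in 4s = 0000 1100 0000 1111 = 0x0C0F
Convert to decimal digit by digit (value = value*16 + digit):
  0 -> 0
  0*16 + 12 (C) = 12
  12*16 + 0 = 192
  192*16 + 15 (F) = 3087
Decimal = 3087

3087


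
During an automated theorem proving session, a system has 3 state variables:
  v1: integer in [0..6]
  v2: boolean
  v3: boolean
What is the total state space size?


State space = product of domain sizes of all variables.
Domain sizes:
  v1 (integer in [0..6]): 7
  v2 (boolean): 2
  v3 (boolean): 2
Product = 7 * 2 * 2 = 28

28


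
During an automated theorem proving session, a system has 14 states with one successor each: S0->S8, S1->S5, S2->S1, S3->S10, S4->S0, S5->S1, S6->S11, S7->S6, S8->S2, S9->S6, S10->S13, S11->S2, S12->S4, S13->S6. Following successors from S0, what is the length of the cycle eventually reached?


Trace from S0 until a state repeats:
  S0 -> S8 -> S2 -> S1 -> S5 -> S1
S1 first seen at step 3, revisited at step 5.
Cycle length = 5 - 3 = 2

2


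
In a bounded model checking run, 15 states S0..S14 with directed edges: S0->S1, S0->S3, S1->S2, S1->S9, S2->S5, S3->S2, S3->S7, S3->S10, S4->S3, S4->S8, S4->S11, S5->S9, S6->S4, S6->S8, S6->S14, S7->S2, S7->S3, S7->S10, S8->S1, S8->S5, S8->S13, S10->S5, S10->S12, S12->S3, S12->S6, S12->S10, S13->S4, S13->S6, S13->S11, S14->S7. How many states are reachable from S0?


BFS from S0:
  layer 0: {S0}
  layer 1: {S1, S3}
  layer 2: {S2, S7, S9, S10}
  layer 3: {S5, S12}
  layer 4: {S6}
  layer 5: {S4, S8, S14}
  layer 6: {S11, S13}
Reachable set: {S0, S1, S2, S3, S4, S5, S6, S7, S8, S9, S10, S11, S12, S13, S14}
Count = 15

15


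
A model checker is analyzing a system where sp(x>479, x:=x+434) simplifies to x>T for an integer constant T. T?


Formula: sp(P, x:=E) = exists old_x. (x = E[old_x/x]) AND P[old_x/x] (old_x is the value of x before the assignment; eliminate old_x by solving x = E[old_x/x] for old_x)
Step 1: Precondition P: x>479, i.e. old_x > 479
Step 2: Assignment gives x = old_x + 434, so old_x = x - 434
Step 3: Substitute into P: x - 434 > 479
Step 4: Simplify: x > 479+434 = 913

913


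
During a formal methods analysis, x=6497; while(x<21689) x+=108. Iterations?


Step 1: x goes from 6497 toward 21689 by 108; the body runs while x<21689, so iterations = ceil((bound-start)/step)
Step 2: Distance=15192
Step 3: ceil(15192/108)=141

141


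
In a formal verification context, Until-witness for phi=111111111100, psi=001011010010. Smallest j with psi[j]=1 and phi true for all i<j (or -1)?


(phi U psi) at 0: need smallest j with psi[j]=1 and phi[i]=1 for all i in [0,j).
Scan from step 0:
  step 0: phi=1, psi=0 -> continue
  step 1: phi=1, psi=0 -> continue
  step 2: psi=1 and phi held for [0,2) -> witness found
Witness step = 2

2


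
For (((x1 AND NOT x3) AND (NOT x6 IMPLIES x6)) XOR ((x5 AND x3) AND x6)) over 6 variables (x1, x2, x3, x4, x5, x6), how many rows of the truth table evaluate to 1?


Formula: (((x1 AND NOT x3) AND (NOT x6 IMPLIES x6)) XOR ((x5 AND x3) AND x6)) over 6 vars (64 rows)
Evaluate each row (x1, x2, x3, x4, x5, x6 as bits, MSB first):
  row 0 [000000]: (((0 AND NOT 0) AND (NOT 0 IMPLIES 0)) XOR ((0 AND 0) AND 0)) -> 0
  row 1 [000001]: (((0 AND NOT 0) AND (NOT 1 IMPLIES 1)) XOR ((0 AND 0) AND 1)) -> 0
  row 2 [000010]: (((0 AND NOT 0) AND (NOT 0 IMPLIES 0)) XOR ((1 AND 0) AND 0)) -> 0
  row 3 [000011]: (((0 AND NOT 0) AND (NOT 1 IMPLIES 1)) XOR ((1 AND 0) AND 1)) -> 0
  row 4 [000100]: (((0 AND NOT 0) AND (NOT 0 IMPLIES 0)) XOR ((0 AND 0) AND 0)) -> 0
  (every remaining row is evaluated the same way; all 64 results are listed next)
Full result column, 8 rows per line (x1,x2,x3 fixed per line; x4,x5,x6 runs 000..111 left to right):
  rows 0-7 [x1,x2,x3=000]: 00000000  (ones: 0)
  rows 8-15 [x1,x2,x3=001]: 00010001  (ones: 2)
  rows 16-23 [x1,x2,x3=010]: 00000000  (ones: 0)
  rows 24-31 [x1,x2,x3=011]: 00010001  (ones: 2)
  rows 32-39 [x1,x2,x3=100]: 01010101  (ones: 4)
  rows 40-47 [x1,x2,x3=101]: 00010001  (ones: 2)
  rows 48-55 [x1,x2,x3=110]: 01010101  (ones: 4)
  rows 56-63 [x1,x2,x3=111]: 00010001  (ones: 2)
Count of 1-rows = 0+2+0+2+4+2+4+2 = 16

16


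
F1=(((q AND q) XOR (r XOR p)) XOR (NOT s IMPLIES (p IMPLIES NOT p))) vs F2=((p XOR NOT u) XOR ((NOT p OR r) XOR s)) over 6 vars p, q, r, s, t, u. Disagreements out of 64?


F1 = (((q AND q) XOR (r XOR p)) XOR (NOT s IMPLIES (p IMPLIES NOT p)))
F2 = ((p XOR NOT u) XOR ((NOT p OR r) XOR s))
Evaluate both on each of 64 rows (bits = p,q,r,s,t,u):
  row 0 [000000]: F1=1 F2=0 (differ) -> 1
  row 1 [000001]: F1=1 F2=1 -> 0
  row 2 [000010]: F1=1 F2=0 (differ) -> 1
  row 3 [000011]: F1=1 F2=1 -> 0
  row 4 [000100]: F1=1 F2=1 -> 0
  (every remaining row is evaluated the same way; all 64 results are listed next)
Full result column, 8 rows per line (p,q,r fixed per line; s,t,u runs 000..111 left to right):
  rows 0-7 [p,q,r=000]: 10100101  (ones: 4)
  rows 8-15 [p,q,r=001]: 01011010  (ones: 4)
  rows 16-23 [p,q,r=010]: 01011010  (ones: 4)
  rows 24-31 [p,q,r=011]: 10100101  (ones: 4)
  rows 32-39 [p,q,r=100]: 10101010  (ones: 4)
  rows 40-47 [p,q,r=101]: 10101010  (ones: 4)
  rows 48-55 [p,q,r=110]: 01010101  (ones: 4)
  rows 56-63 [p,q,r=111]: 01010101  (ones: 4)
Disagreements = 4+4+4+4+4+4+4+4 = 32

32


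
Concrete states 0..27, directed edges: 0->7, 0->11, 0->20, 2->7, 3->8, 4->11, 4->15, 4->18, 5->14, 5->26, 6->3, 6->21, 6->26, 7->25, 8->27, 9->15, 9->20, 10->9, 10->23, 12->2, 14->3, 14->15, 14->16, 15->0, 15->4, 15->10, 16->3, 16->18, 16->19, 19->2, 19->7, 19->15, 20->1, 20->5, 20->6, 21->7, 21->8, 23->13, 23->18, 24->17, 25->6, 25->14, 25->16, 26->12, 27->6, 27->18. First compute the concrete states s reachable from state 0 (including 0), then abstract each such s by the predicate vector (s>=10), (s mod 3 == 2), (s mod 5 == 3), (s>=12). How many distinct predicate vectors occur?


BFS from 0:
Concrete reachable: {0, 1, 2, 3, 4, 5, 6, 7, 8, 9, 10, 11, 12, 13, 14, 15, 16, 18, 19, 20, 21, 23, 25, 26, 27}
Abstract via predicates (s>=10), (s mod 3 == 2), (s mod 5 == 3), (s>=12):
  (0,0,0,0) <- {0, 1, 4, 6, 7, 9}
  (0,0,1,0) <- {3}
  (0,1,0,0) <- {2, 5}
  (0,1,1,0) <- {8}
  (1,0,0,0) <- {10}
  (1,0,0,1) <- {12, 15, 16, 19, 21, 25, 27}
  (1,0,1,1) <- {13, 18}
  (1,1,0,0) <- {11}
  (1,1,0,1) <- {14, 20, 26}
  (1,1,1,1) <- {23}
Distinct abstract states = 10

10


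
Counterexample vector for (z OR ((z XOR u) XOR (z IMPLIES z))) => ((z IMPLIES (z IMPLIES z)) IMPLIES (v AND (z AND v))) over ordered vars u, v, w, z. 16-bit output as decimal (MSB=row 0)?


F1 = (z OR ((z XOR u) XOR (z IMPLIES z)))
F2 = ((z IMPLIES (z IMPLIES z)) IMPLIES (v AND (z AND v)))
Counterexample to F1=>F2 is where F1=1 and F2=0.
Evaluate each row (bits = u,v,w,z, MSB first):
  row 0 [0000]: F1=1 F2=0 -> F1&~F2 -> 1
  row 1 [0001]: F1=1 F2=0 -> F1&~F2 -> 1
  row 2 [0010]: F1=1 F2=0 -> F1&~F2 -> 1
  row 3 [0011]: F1=1 F2=0 -> F1&~F2 -> 1
  row 4 [0100]: F1=1 F2=0 -> F1&~F2 -> 1
  row 5 [0101]: F1=1 F2=1 -> F1&~F2 -> 0
  row 6 [0110]: F1=1 F2=0 -> F1&~F2 -> 1
  row 7 [0111]: F1=1 F2=1 -> F1&~F2 -> 0
  row 8 [1000]: F1=0 F2=0 -> F1&~F2 -> 0
  row 9 [1001]: F1=1 F2=0 -> F1&~F2 -> 1
  row 10 [1010]: F1=0 F2=0 -> F1&~F2 -> 0
  row 11 [1011]: F1=1 F2=0 -> F1&~F2 -> 1
  row 12 [1100]: F1=0 F2=0 -> F1&~F2 -> 0
  row 13 [1101]: F1=1 F2=1 -> F1&~F2 -> 0
  row 14 [1110]: F1=0 F2=0 -> F1&~F2 -> 0
  row 15 [1111]: F1=1 F2=1 -> F1&~F2 -> 0
Full result column, 4 rows per line (u,v fixed per line; w,z runs 00..11 left to right):
  rows 0-3 [u,v=00]: 1111  = hex F
  rows 4-7 [u,v=01]: 1010  = hex A
  rows 8-11 [u,v=10]: 0101  = hex 5
  rows 12-15 [u,v=11]: 0000  = hex 0
Counterexample vector (row 0 .. row 15) = 1111101001010000
Output column grouped in 4s = 1111 1010 0101 0000 = 0xFA50
Convert to decimal digit by digit (value = value*16 + digit):
  F -> 15
  15*16 + 10 (A) = 250
  250*16 + 5 = 4005
  4005*16 + 0 = 64080
Decimal = 64080

64080


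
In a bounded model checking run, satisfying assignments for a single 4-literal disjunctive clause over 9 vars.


Step 1: Total=2^9=512
Step 2: Unsat when all 4 false: 2^5=32
Step 3: Sat=512-32=480

480


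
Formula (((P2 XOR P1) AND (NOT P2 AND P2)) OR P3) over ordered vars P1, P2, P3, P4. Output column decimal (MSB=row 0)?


Formula: (((P2 XOR P1) AND (NOT P2 AND P2)) OR P3) over P1, P2, P3, P4 (16 rows)
Evaluate each row (bits = P1,P2,P3,P4, MSB first):
  row 0 [0000]: (((0 XOR 0) AND (NOT 0 AND 0)) OR 0) -> 0
  row 1 [0001]: (((0 XOR 0) AND (NOT 0 AND 0)) OR 0) -> 0
  row 2 [0010]: (((0 XOR 0) AND (NOT 0 AND 0)) OR 1) -> 1
  row 3 [0011]: (((0 XOR 0) AND (NOT 0 AND 0)) OR 1) -> 1
  row 4 [0100]: (((1 XOR 0) AND (NOT 1 AND 1)) OR 0) -> 0
  row 5 [0101]: (((1 XOR 0) AND (NOT 1 AND 1)) OR 0) -> 0
  row 6 [0110]: (((1 XOR 0) AND (NOT 1 AND 1)) OR 1) -> 1
  row 7 [0111]: (((1 XOR 0) AND (NOT 1 AND 1)) OR 1) -> 1
  row 8 [1000]: (((0 XOR 1) AND (NOT 0 AND 0)) OR 0) -> 0
  row 9 [1001]: (((0 XOR 1) AND (NOT 0 AND 0)) OR 0) -> 0
  row 10 [1010]: (((0 XOR 1) AND (NOT 0 AND 0)) OR 1) -> 1
  row 11 [1011]: (((0 XOR 1) AND (NOT 0 AND 0)) OR 1) -> 1
  row 12 [1100]: (((1 XOR 1) AND (NOT 1 AND 1)) OR 0) -> 0
  row 13 [1101]: (((1 XOR 1) AND (NOT 1 AND 1)) OR 0) -> 0
  row 14 [1110]: (((1 XOR 1) AND (NOT 1 AND 1)) OR 1) -> 1
  row 15 [1111]: (((1 XOR 1) AND (NOT 1 AND 1)) OR 1) -> 1
Full result column, 4 rows per line (P1,P2 fixed per line; P3,P4 runs 00..11 left to right):
  rows 0-3 [P1,P2=00]: 0011  = hex 3
  rows 4-7 [P1,P2=01]: 0011  = hex 3
  rows 8-11 [P1,P2=10]: 0011  = hex 3
  rows 12-15 [P1,P2=11]: 0011  = hex 3
Output column (row 0 .. row 15) = 0011001100110011
Output column grouped in 4s = 0011 0011 0011 0011 = 0x3333
Convert to decimal digit by digit (value = value*16 + digit):
  3 -> 3
  3*16 + 3 = 51
  51*16 + 3 = 819
  819*16 + 3 = 13107
Decimal = 13107

13107


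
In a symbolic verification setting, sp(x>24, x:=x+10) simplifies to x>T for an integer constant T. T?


Formula: sp(P, x:=E) = exists old_x. (x = E[old_x/x]) AND P[old_x/x] (old_x is the value of x before the assignment; eliminate old_x by solving x = E[old_x/x] for old_x)
Step 1: Precondition P: x>24, i.e. old_x > 24
Step 2: Assignment gives x = old_x + 10, so old_x = x - 10
Step 3: Substitute into P: x - 10 > 24
Step 4: Simplify: x > 24+10 = 34

34


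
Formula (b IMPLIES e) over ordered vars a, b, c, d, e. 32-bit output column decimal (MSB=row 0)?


Formula: (b IMPLIES e) over a, b, c, d, e (32 rows)
Evaluate each row (bits = a,b,c,d,e, MSB first):
  row 0 [00000]: (0 IMPLIES 0) -> 1
  row 1 [00001]: (0 IMPLIES 1) -> 1
  row 2 [00010]: (0 IMPLIES 0) -> 1
  row 3 [00011]: (0 IMPLIES 1) -> 1
  row 4 [00100]: (0 IMPLIES 0) -> 1
  row 5 [00101]: (0 IMPLIES 1) -> 1
  row 6 [00110]: (0 IMPLIES 0) -> 1
  row 7 [00111]: (0 IMPLIES 1) -> 1
  row 8 [01000]: (1 IMPLIES 0) -> 0
  row 9 [01001]: (1 IMPLIES 1) -> 1
  row 10 [01010]: (1 IMPLIES 0) -> 0
  row 11 [01011]: (1 IMPLIES 1) -> 1
  row 12 [01100]: (1 IMPLIES 0) -> 0
  row 13 [01101]: (1 IMPLIES 1) -> 1
  row 14 [01110]: (1 IMPLIES 0) -> 0
  row 15 [01111]: (1 IMPLIES 1) -> 1
  row 16 [10000]: (0 IMPLIES 0) -> 1
  row 17 [10001]: (0 IMPLIES 1) -> 1
  row 18 [10010]: (0 IMPLIES 0) -> 1
  row 19 [10011]: (0 IMPLIES 1) -> 1
  row 20 [10100]: (0 IMPLIES 0) -> 1
  row 21 [10101]: (0 IMPLIES 1) -> 1
  row 22 [10110]: (0 IMPLIES 0) -> 1
  row 23 [10111]: (0 IMPLIES 1) -> 1
  row 24 [11000]: (1 IMPLIES 0) -> 0
  row 25 [11001]: (1 IMPLIES 1) -> 1
  row 26 [11010]: (1 IMPLIES 0) -> 0
  row 27 [11011]: (1 IMPLIES 1) -> 1
  row 28 [11100]: (1 IMPLIES 0) -> 0
  row 29 [11101]: (1 IMPLIES 1) -> 1
  row 30 [11110]: (1 IMPLIES 0) -> 0
  row 31 [11111]: (1 IMPLIES 1) -> 1
Full result column, 4 rows per line (a,b,c fixed per line; d,e runs 00..11 left to right):
  rows 0-3 [a,b,c=000]: 1111  = hex F
  rows 4-7 [a,b,c=001]: 1111  = hex F
  rows 8-11 [a,b,c=010]: 0101  = hex 5
  rows 12-15 [a,b,c=011]: 0101  = hex 5
  rows 16-19 [a,b,c=100]: 1111  = hex F
  rows 20-23 [a,b,c=101]: 1111  = hex F
  rows 24-27 [a,b,c=110]: 0101  = hex 5
  rows 28-31 [a,b,c=111]: 0101  = hex 5
Output column (row 0 .. row 31) = 11111111010101011111111101010101
Output column grouped in 4s = 1111 1111 0101 0101 1111 1111 0101 0101 = 0xFF55FF55
Convert to decimal digit by digit (value = value*16 + digit):
  F -> 15
  15*16 + 15 (F) = 255
  255*16 + 5 = 4085
  4085*16 + 5 = 65365
  65365*16 + 15 (F) = 1045855
  1045855*16 + 15 (F) = 16733695
  16733695*16 + 5 = 267739125
  267739125*16 + 5 = 4283826005
Decimal = 4283826005

4283826005


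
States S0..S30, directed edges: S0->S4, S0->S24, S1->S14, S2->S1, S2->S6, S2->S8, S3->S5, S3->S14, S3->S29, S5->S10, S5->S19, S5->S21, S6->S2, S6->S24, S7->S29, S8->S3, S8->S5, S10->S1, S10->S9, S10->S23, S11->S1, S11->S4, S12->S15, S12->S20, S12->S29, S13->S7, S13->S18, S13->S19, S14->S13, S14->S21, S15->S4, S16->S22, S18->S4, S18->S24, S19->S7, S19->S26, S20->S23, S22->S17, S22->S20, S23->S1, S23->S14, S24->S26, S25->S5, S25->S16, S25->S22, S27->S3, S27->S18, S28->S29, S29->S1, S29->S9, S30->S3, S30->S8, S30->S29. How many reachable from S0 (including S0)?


BFS from S0:
  layer 0: {S0}
  layer 1: {S4, S24}
  layer 2: {S26}
Reachable set: {S0, S4, S24, S26}
Count = 4

4


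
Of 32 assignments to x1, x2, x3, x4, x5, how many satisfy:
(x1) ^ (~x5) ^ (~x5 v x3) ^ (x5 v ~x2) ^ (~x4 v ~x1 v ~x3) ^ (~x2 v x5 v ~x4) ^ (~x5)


CNF with 7 clauses over 5 vars (32 assignments).
An assignment satisfies CNF iff every clause has >=1 true literal.
Check each row (bits = x1,x2,x3,x4,x5; clause T/F shown):
  row 0 [00000]: clauses=FTTTTTT -> 0
  row 1 [00001]: clauses=FFFTTTF -> 0
  row 2 [00010]: clauses=FTTTTTT -> 0
  row 3 [00011]: clauses=FFFTTTF -> 0
  row 4 [00100]: clauses=FTTTTTT -> 0
  row 5 [00101]: clauses=FFTTTTF -> 0
  row 6 [00110]: clauses=FTTTTTT -> 0
  row 7 [00111]: clauses=FFTTTTF -> 0
  row 8 [01000]: clauses=FTTFTTT -> 0
  row 9 [01001]: clauses=FFFTTTF -> 0
  row 10 [01010]: clauses=FTTFTFT -> 0
  row 11 [01011]: clauses=FFFTTTF -> 0
  row 12 [01100]: clauses=FTTFTTT -> 0
  row 13 [01101]: clauses=FFTTTTF -> 0
  row 14 [01110]: clauses=FTTFTFT -> 0
  row 15 [01111]: clauses=FFTTTTF -> 0
  row 16 [10000]: clauses=TTTTTTT -> 1
  row 17 [10001]: clauses=TFFTTTF -> 0
  row 18 [10010]: clauses=TTTTTTT -> 1
  row 19 [10011]: clauses=TFFTTTF -> 0
  row 20 [10100]: clauses=TTTTTTT -> 1
  row 21 [10101]: clauses=TFTTTTF -> 0
  row 22 [10110]: clauses=TTTTFTT -> 0
  row 23 [10111]: clauses=TFTTFTF -> 0
  row 24 [11000]: clauses=TTTFTTT -> 0
  row 25 [11001]: clauses=TFFTTTF -> 0
  row 26 [11010]: clauses=TTTFTFT -> 0
  row 27 [11011]: clauses=TFFTTTF -> 0
  row 28 [11100]: clauses=TTTFTTT -> 0
  row 29 [11101]: clauses=TFTTTTF -> 0
  row 30 [11110]: clauses=TTTFFFT -> 0
  row 31 [11111]: clauses=TFTTFTF -> 0
Full result column, 8 rows per line (x1,x2 fixed per line; x3,x4,x5 runs 000..111 left to right):
  rows 0-7 [x1,x2=00]: 00000000  (ones: 0)
  rows 8-15 [x1,x2=01]: 00000000  (ones: 0)
  rows 16-23 [x1,x2=10]: 10101000  (ones: 3)
  rows 24-31 [x1,x2=11]: 00000000  (ones: 0)
Satisfying assignments = 0+0+3+0 = 3

3
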